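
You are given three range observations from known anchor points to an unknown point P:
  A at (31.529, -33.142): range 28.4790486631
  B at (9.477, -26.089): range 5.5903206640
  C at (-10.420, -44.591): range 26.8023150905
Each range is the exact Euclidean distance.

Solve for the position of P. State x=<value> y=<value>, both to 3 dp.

eq1: (x − 31.529)² + (y + 33.142)² = 28.4790486631²
eq2: (x − 9.477)² + (y + 26.089)² = 5.5903206640²
eq3: (x + 10.420)² + (y + 44.591)² = 26.8023150905²
eq1−eq3, eq1−eq2 (x²,y² cancel):
  -83.898·x − 22.898·y = 97.155795
  -44.104·x + 14.106·y = -542.216027
det = -83.898·14.106 − -22.898·-44.104 = -2193.358580
x = (97.155795·14.106 − -22.898·-542.216027) / -2193.358580 = 5.035740
y = (-83.898·-542.216027 − 97.155795·-44.104) / -2193.358580 = -22.693872

x=5.036 y=-22.694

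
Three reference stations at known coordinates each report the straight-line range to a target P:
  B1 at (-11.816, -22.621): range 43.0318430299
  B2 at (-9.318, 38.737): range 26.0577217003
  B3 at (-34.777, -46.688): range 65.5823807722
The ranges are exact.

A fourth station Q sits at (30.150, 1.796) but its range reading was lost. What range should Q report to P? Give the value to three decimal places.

eq1: (x + 11.816)² + (y + 22.621)² = 43.0318430299²
eq2: (x + 9.318)² + (y − 38.737)² = 26.0577217003²
eq3: (x + 34.777)² + (y + 46.688)² = 65.5823807722²
eq2−eq3, eq2−eq1 (x²,y² cancel):
  -50.918·x − 170.850·y = -1820.215028
  -4.996·x − 122.716·y = -2108.787450
det = -50.918·-122.716 − -170.850·-4.996 = 5394.886688
x = (-1820.215028·-122.716 − -170.850·-2108.787450) / 5394.886688 = -25.379000
y = (-50.918·-2108.787450 − -1820.215028·-4.996) / 5394.886688 = 18.217518
|P − Q| = √((-25.379000 − 30.150)² + (18.217518 − 1.796)²) = 57.906270

57.906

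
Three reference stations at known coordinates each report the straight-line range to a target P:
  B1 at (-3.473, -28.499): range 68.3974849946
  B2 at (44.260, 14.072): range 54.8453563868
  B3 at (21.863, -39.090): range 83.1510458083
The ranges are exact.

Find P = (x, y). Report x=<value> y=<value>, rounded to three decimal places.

x=-4.126 y=39.895

eq1: (x + 3.473)² + (y + 28.499)² = 68.3974849946²
eq2: (x − 44.260)² + (y − 14.072)² = 54.8453563868²
eq3: (x − 21.863)² + (y + 39.090)² = 83.1510458083²
eq1−eq3, eq1−eq2 (x²,y² cancel):
  50.672·x − 21.182·y = -1054.116326
  95.466·x + 85.142·y = 3002.916890
det = 50.672·85.142 − -21.182·95.466 = 6336.476236
x = (-1054.116326·85.142 − -21.182·3002.916890) / 6336.476236 = -4.125603
y = (50.672·3002.916890 − -1054.116326·95.466) / 6336.476236 = 39.895372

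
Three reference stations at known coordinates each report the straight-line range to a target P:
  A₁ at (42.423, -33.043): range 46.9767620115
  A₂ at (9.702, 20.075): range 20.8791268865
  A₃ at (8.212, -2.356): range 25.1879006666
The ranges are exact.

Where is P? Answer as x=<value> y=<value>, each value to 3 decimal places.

eq1: (x − 42.423)² + (y + 33.043)² = 46.9767620115²
eq2: (x − 9.702)² + (y − 20.075)² = 20.8791268865²
eq3: (x − 8.212)² + (y + 2.356)² = 25.1879006666²
eq2−eq1, eq2−eq3 (x²,y² cancel):
  65.442·x − 106.236·y = 623.538119
  -2.980·x − 44.862·y = -622.639149
det = 65.442·-44.862 − -106.236·-2.980 = -3252.442284
x = (623.538119·-44.862 − -106.236·-622.639149) / -3252.442284 = 28.938211
y = (65.442·-622.639149 − 623.538119·-2.980) / -3252.442284 = 11.956740

x=28.938 y=11.957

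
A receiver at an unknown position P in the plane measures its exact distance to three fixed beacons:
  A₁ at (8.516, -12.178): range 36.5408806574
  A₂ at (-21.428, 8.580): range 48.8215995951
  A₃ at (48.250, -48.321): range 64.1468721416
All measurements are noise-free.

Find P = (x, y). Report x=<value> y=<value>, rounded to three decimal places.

eq1: (x − 8.516)² + (y + 12.178)² = 36.5408806574²
eq2: (x + 21.428)² + (y − 8.580)² = 48.8215995951²
eq3: (x − 48.250)² + (y + 48.321)² = 64.1468721416²
eq1−eq2, eq1−eq3 (x²,y² cancel):
  -59.888·x + 41.516·y = -736.362984
  79.468·x − 72.286·y = 1662.570355
det = -59.888·-72.286 − 41.516·79.468 = 1029.870480
x = (-736.362984·-72.286 − 41.516·1662.570355) / 1029.870480 = -15.336430
y = (-59.888·1662.570355 − -736.362984·79.468) / 1029.870480 = -39.860080

x=-15.336 y=-39.860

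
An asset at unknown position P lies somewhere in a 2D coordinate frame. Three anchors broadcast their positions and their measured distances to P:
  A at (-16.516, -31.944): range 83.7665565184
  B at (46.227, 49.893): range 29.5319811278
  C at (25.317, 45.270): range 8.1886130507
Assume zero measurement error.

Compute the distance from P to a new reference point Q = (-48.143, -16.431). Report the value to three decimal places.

89.482

eq1: (x + 16.516)² + (y + 31.944)² = 83.7665565184²
eq2: (x − 46.227)² + (y − 49.893)² = 29.5319811278²
eq3: (x − 25.317)² + (y − 45.270)² = 8.1886130507²
eq1−eq3, eq1−eq2 (x²,y² cancel):
  83.666·x + 154.428·y = 8346.908604
  125.486·x + 163.674·y = 9477.747668
det = 83.666·163.674 − 154.428·125.486 = -5684.603124
x = (8346.908604·163.674 − 154.428·9477.747668) / -5684.603124 = 17.144152
y = (83.666·9477.747668 − 8346.908604·125.486) / -5684.603124 = 44.762129
|P − Q| = √((17.144152 − -48.143)² + (44.762129 − -16.431)²) = 89.481904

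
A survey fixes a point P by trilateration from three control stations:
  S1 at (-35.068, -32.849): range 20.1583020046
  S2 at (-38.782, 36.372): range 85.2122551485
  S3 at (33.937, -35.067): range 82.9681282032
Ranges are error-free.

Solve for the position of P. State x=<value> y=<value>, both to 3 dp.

x=-47.962 y=-48.344

eq1: (x + 35.068)² + (y + 32.849)² = 20.1583020046²
eq2: (x + 38.782)² + (y − 36.372)² = 85.2122551485²
eq3: (x − 33.937)² + (y + 35.067)² = 82.9681282032²
eq2−eq3, eq2−eq1 (x²,y² cancel):
  145.438·x − 142.878·y = -68.133320
  7.428·x − 138.442·y = 6336.626805
det = 145.438·-138.442 − -142.878·7.428 = -19073.429812
x = (-68.133320·-138.442 − -142.878·6336.626805) / -19073.429812 = -47.961855
y = (145.438·6336.626805 − -68.133320·7.428) / -19073.429812 = -48.344343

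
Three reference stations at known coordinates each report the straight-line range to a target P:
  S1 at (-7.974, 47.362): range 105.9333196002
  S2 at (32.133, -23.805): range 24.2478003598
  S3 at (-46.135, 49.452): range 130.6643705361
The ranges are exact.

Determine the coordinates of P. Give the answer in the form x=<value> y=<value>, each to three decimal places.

x=44.515 y=-44.653

eq1: (x + 7.974)² + (y − 47.362)² = 105.9333196002²
eq2: (x − 32.133)² + (y + 23.805)² = 24.2478003598²
eq3: (x + 46.135)² + (y − 49.452)² = 130.6643705361²
eq2−eq1, eq2−eq3 (x²,y² cancel):
  -80.214·x + 142.334·y = -9926.376373
  -156.536·x + 146.514·y = -13510.491090
det = -80.214·146.514 − 142.334·-156.536 = 10527.921028
x = (-9926.376373·146.514 − 142.334·-13510.491090) / 10527.921028 = 44.514879
y = (-80.214·-13510.491090 − -9926.376373·-156.536) / 10527.921028 = -44.653139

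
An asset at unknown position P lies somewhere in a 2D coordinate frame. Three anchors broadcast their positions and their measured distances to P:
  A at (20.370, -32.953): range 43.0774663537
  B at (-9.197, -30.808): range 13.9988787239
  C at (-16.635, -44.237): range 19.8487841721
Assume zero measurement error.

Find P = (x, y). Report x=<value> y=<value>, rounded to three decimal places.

eq1: (x − 20.370)² + (y + 32.953)² = 43.0774663537²
eq2: (x + 9.197)² + (y + 30.808)² = 13.9988787239²
eq3: (x + 16.635)² + (y + 44.237)² = 19.8487841721²
eq1−eq2, eq1−eq3 (x²,y² cancel):
  -59.134·x + 4.290·y = 1192.580066
  -74.010·x − 22.568·y = 2194.492159
det = -59.134·-22.568 − 4.290·-74.010 = 1652.039012
x = (1192.580066·-22.568 − 4.290·2194.492159) / 1652.039012 = -21.990109
y = (-59.134·2194.492159 − 1192.580066·-74.010) / 1652.039012 = -25.124255

x=-21.990 y=-25.124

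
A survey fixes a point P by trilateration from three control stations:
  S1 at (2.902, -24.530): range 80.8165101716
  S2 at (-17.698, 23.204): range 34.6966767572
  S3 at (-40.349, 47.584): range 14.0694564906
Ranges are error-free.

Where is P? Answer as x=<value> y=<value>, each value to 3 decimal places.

eq1: (x − 2.902)² + (y + 24.530)² = 80.8165101716²
eq2: (x + 17.698)² + (y − 23.204)² = 34.6966767572²
eq3: (x + 40.349)² + (y − 47.584)² = 14.0694564906²
eq2−eq1, eq2−eq3 (x²,y² cancel):
  41.200·x − 95.468·y = -5568.951254
  -45.302·x + 48.760·y = 4046.543809
det = 41.200·48.760 − -95.468·-45.302 = -2315.979336
x = (-5568.951254·48.760 − -95.468·4046.543809) / -2315.979336 = -49.557170
y = (41.200·4046.543809 − -5568.951254·-45.302) / -2315.979336 = 36.946368

x=-49.557 y=36.946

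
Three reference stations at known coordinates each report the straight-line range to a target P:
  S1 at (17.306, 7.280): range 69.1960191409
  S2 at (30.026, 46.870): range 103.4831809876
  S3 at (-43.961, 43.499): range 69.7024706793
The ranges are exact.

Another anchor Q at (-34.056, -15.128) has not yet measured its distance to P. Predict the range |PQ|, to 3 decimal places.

eq1: (x − 17.306)² + (y − 7.280)² = 69.1960191409²
eq2: (x − 30.026)² + (y − 46.870)² = 103.4831809876²
eq3: (x + 43.961)² + (y − 43.499)² = 69.7024706793²
eq1−eq3, eq1−eq2 (x²,y² cancel):
  -122.534·x + 72.438·y = 3401.891132
  25.440·x + 79.180·y = -3174.818142
det = -122.534·79.180 − 72.438·25.440 = -11545.064840
x = (3401.891132·79.180 − 72.438·-3174.818142) / -11545.064840 = -43.251313
y = (-122.534·-3174.818142 − 3401.891132·25.440) / -11545.064840 = -26.199858
|P − Q| = √((-43.251313 − -34.056)² + (-26.199858 − -15.128)²) = 14.392353

14.392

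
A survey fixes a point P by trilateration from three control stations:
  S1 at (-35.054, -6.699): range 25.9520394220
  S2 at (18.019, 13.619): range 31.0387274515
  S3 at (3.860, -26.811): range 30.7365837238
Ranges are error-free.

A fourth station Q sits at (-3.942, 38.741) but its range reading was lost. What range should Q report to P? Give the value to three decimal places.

eq1: (x + 35.054)² + (y + 6.699)² = 25.9520394220²
eq2: (x − 18.019)² + (y − 13.619)² = 31.0387274515²
eq3: (x − 3.860)² + (y + 26.811)² = 30.7365837238²
eq3−eq1, eq3−eq2 (x²,y² cancel):
  -77.828·x + 40.224·y = 811.159425
  28.318·x + 80.860·y = -242.232822
det = -77.828·80.860 − 40.224·28.318 = -7432.235312
x = (811.159425·80.860 − 40.224·-242.232822) / -7432.235312 = -10.136106
y = (-77.828·-242.232822 − 811.159425·28.318) / -7432.235312 = 0.554062
|P − Q| = √((-10.136106 − -3.942)² + (0.554062 − 38.741)²) = 38.686034

38.686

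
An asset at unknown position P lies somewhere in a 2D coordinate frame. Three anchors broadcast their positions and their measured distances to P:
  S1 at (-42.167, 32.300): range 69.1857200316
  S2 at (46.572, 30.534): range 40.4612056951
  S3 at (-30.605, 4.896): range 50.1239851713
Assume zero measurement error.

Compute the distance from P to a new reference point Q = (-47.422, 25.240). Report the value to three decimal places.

eq1: (x + 42.167)² + (y − 32.300)² = 69.1857200316²
eq2: (x − 46.572)² + (y − 30.534)² = 40.4612056951²
eq3: (x + 30.605)² + (y − 4.896)² = 50.1239851713²
eq2−eq3, eq2−eq1 (x²,y² cancel):
  -154.354·x − 51.276·y = -3015.944222
  -177.478·x + 3.532·y = -3429.485141
det = -154.354·3.532 − -51.276·-177.478 = -9645.540256
x = (-3015.944222·3.532 − -51.276·-3429.485141) / -9645.540256 = 19.335630
y = (-154.354·-3429.485141 − -3015.944222·-177.478) / -9645.540256 = 0.612615
|P − Q| = √((19.335630 − -47.422)² + (0.612615 − 25.240)²) = 71.155388

71.155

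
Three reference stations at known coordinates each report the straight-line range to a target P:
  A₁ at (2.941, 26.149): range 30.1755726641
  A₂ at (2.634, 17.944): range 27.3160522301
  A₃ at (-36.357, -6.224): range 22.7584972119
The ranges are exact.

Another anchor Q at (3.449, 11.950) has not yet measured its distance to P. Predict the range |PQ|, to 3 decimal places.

eq1: (x − 2.941)² + (y − 26.149)² = 30.1755726641²
eq2: (x − 2.634)² + (y − 17.944)² = 27.3160522301²
eq3: (x + 36.357)² + (y + 6.224)² = 22.7584972119²
eq2−eq1, eq2−eq3 (x²,y² cancel):
  0.614·x + 16.410·y = 199.096114
  -77.982·x − 48.336·y = 1259.862047
det = 0.614·-48.336 − 16.410·-77.982 = 1250.006316
x = (199.096114·-48.336 − 16.410·1259.862047) / 1250.006316 = -24.238154
y = (0.614·1259.862047 − 199.096114·-77.982) / 1250.006316 = 13.039509
|P − Q| = √((-24.238154 − 3.449)² + (13.039509 − 11.950)²) = 27.708582

27.709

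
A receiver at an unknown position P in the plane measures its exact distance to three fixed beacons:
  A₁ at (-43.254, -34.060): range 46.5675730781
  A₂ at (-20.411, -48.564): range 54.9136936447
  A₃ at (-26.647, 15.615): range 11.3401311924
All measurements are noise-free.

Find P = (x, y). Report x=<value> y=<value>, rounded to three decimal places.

x=-20.110 y=6.349

eq1: (x + 43.254)² + (y + 34.060)² = 46.5675730781²
eq2: (x + 20.411)² + (y + 48.564)² = 54.9136936447²
eq3: (x + 26.647)² + (y − 15.615)² = 11.3401311924²
eq2−eq3, eq2−eq1 (x²,y² cancel):
  -12.472·x + 128.358·y = 1065.734991
  -45.686·x + 29.008·y = 1102.895986
det = -12.472·29.008 − 128.358·-45.686 = 5502.375812
x = (1065.734991·29.008 − 128.358·1102.895986) / 5502.375812 = -20.109619
y = (-12.472·1102.895986 − 1065.734991·-45.686) / 5502.375812 = 6.348867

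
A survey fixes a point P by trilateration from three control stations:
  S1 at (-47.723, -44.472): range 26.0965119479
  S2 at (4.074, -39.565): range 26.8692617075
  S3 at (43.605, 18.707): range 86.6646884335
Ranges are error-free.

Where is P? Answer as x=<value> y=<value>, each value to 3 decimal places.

eq1: (x + 47.723)² + (y + 44.472)² = 26.0965119479²
eq2: (x − 4.074)² + (y + 39.565)² = 26.8692617075²
eq3: (x − 43.605)² + (y − 18.707)² = 86.6646884335²
eq2−eq1, eq2−eq3 (x²,y² cancel):
  -103.594·x − 9.814·y = 2714.186101
  79.062·x + 116.544·y = -6119.449824
det = -103.594·116.544 − -9.814·79.062 = -11297.344668
x = (2714.186101·116.544 − -9.814·-6119.449824) / -11297.344668 = -22.683722
y = (-103.594·-6119.449824 − 2714.186101·79.062) / -11297.344668 = -37.119280

x=-22.684 y=-37.119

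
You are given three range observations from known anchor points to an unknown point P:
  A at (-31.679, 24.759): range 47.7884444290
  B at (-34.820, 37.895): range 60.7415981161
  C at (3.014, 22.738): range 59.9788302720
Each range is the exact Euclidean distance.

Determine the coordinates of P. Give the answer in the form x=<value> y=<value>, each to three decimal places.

x=-35.980 y=-22.836

eq1: (x + 31.679)² + (y − 24.759)² = 47.7884444290²
eq2: (x + 34.820)² + (y − 37.895)² = 60.7415981161²
eq3: (x − 3.014)² + (y − 22.738)² = 59.9788302720²
eq3−eq2, eq3−eq1 (x²,y² cancel):
  -75.668·x + 30.314·y = 2030.280924
  -69.386·x + 4.042·y = 2404.190942
det = -75.668·4.042 − 30.314·-69.386 = 1797.517148
x = (2030.280924·4.042 − 30.314·2404.190942) / 1797.517148 = -35.979767
y = (-75.668·2404.190942 − 2030.280924·-69.386) / 1797.517148 = -22.835525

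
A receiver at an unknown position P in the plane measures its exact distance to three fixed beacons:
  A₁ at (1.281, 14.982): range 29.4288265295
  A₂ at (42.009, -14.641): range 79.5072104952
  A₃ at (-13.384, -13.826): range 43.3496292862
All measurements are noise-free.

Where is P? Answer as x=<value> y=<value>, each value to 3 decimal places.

eq1: (x − 1.281)² + (y − 14.982)² = 29.4288265295²
eq2: (x − 42.009)² + (y + 14.641)² = 79.5072104952²
eq3: (x + 13.384)² + (y + 13.826)² = 43.3496292862²
eq3−eq2, eq3−eq1 (x²,y² cancel):
  110.786·x − 1.630·y = -2833.380931
  29.330·x + 57.616·y = 868.946081
det = 110.786·57.616 − -1.630·29.330 = 6430.854076
x = (-2833.380931·57.616 − -1.630·868.946081) / 6430.854076 = -25.164884
y = (110.786·868.946081 − -2833.380931·29.330) / 6430.854076 = 27.892115

x=-25.165 y=27.892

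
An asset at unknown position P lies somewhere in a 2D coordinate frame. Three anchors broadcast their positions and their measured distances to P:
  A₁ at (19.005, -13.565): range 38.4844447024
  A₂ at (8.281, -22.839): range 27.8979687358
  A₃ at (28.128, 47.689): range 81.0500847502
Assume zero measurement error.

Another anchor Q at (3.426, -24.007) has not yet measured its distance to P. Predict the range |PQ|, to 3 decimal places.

eq1: (x − 19.005)² + (y + 13.565)² = 38.4844447024²
eq2: (x − 8.281)² + (y + 22.839)² = 27.8979687358²
eq3: (x − 28.128)² + (y − 47.689)² = 81.0500847502²
eq1−eq3, eq1−eq2 (x²,y² cancel):
  18.246·x + 122.508·y = -2567.837899
  -21.448·x − 18.548·y = 747.751456
det = 18.246·-18.548 − 122.508·-21.448 = 2289.124776
x = (-2567.837899·-18.548 − 122.508·747.751456) / 2289.124776 = -19.211394
y = (18.246·747.751456 − -2567.837899·-21.448) / 2289.124776 = -18.099282
|P − Q| = √((-19.211394 − 3.426)² + (-18.099282 − -24.007)²) = 23.395571

23.396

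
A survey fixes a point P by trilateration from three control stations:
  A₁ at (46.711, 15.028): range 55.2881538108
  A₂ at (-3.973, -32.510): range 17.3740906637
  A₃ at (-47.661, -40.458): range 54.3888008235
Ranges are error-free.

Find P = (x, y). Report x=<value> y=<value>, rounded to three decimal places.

eq1: (x − 46.711)² + (y − 15.028)² = 55.2881538108²
eq2: (x + 3.973)² + (y + 32.510)² = 17.3740906637²
eq3: (x + 47.661)² + (y + 40.458)² = 54.3888008235²
eq1−eq3, eq1−eq2 (x²,y² cancel):
  -188.744·x − 110.972·y = 1599.300677
  -101.368·x − 95.076·y = 1419.847449
det = -188.744·-95.076 − -110.972·-101.368 = 6696.014848
x = (1599.300677·-95.076 − -110.972·1419.847449) / 6696.014848 = 0.822609
y = (-188.744·1419.847449 − 1599.300677·-101.368) / 6696.014848 = -15.810863

x=0.823 y=-15.811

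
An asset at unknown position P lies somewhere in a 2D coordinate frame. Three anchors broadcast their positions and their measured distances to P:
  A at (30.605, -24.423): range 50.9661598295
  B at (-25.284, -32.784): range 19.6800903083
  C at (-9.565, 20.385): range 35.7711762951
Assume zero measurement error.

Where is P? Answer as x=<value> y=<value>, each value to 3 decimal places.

eq1: (x − 30.605)² + (y + 24.423)² = 50.9661598295²
eq2: (x + 25.284)² + (y + 32.784)² = 19.6800903083²
eq3: (x + 9.565)² + (y − 20.385)² = 35.7711762951²
eq1−eq2, eq1−eq3 (x²,y² cancel):
  -111.778·x − 16.722·y = 2391.165851
  -80.340·x + 89.616·y = 291.860890
det = -111.778·89.616 − -16.722·-80.340 = -11360.542728
x = (2391.165851·89.616 − -16.722·291.860890) / -11360.542728 = -19.291967
y = (-111.778·291.860890 − 2391.165851·-80.340) / -11360.542728 = -14.038294

x=-19.292 y=-14.038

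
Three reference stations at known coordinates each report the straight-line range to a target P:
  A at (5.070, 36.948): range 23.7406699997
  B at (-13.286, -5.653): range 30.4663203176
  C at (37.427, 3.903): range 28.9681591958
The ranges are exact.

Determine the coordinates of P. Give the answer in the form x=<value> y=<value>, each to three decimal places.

x=10.190 y=13.766

eq1: (x − 5.070)² + (y − 36.948)² = 23.7406699997²
eq2: (x + 13.286)² + (y + 5.653)² = 30.4663203176²
eq3: (x − 37.427)² + (y − 3.903)² = 28.9681591958²
eq2−eq3, eq2−eq1 (x²,y² cancel):
  101.426·x + 19.112·y = 1296.581960
  36.712·x + 85.202·y = 1546.962661
det = 101.426·85.202 − 19.112·36.712 = 7940.058308
x = (1296.581960·85.202 − 19.112·1546.962661) / 7940.058308 = 10.189576
y = (101.426·1546.962661 − 1296.581960·36.712) / 7940.058308 = 13.765909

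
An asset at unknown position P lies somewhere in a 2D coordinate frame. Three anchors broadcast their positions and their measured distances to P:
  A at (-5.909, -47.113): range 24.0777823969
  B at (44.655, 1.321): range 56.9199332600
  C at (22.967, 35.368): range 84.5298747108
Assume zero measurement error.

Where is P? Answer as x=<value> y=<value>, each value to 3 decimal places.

eq1: (x + 5.909)² + (y + 47.113)² = 24.0777823969²
eq2: (x − 44.655)² + (y − 1.321)² = 56.9199332600²
eq3: (x − 22.967)² + (y − 35.368)² = 84.5298747108²
eq2−eq1, eq2−eq3 (x²,y² cancel):
  -101.128·x − 96.868·y = 2918.876181
  -43.376·x + 68.094·y = -4122.856469
det = -101.128·68.094 − -96.868·-43.376 = -11087.956400
x = (2918.876181·68.094 − -96.868·-4122.856469) / -11087.956400 = 18.093046
y = (-101.128·-4122.856469 − 2918.876181·-43.376) / -11087.956400 = -49.021243

x=18.093 y=-49.021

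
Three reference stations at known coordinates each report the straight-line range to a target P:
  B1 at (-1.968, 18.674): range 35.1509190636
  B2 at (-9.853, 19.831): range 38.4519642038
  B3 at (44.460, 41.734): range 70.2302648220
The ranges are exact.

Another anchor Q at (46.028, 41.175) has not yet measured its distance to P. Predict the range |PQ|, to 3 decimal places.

eq1: (x + 1.968)² + (y − 18.674)² = 35.1509190636²
eq2: (x + 9.853)² + (y − 19.831)² = 38.4519642038²
eq3: (x − 44.460)² + (y − 41.734)² = 70.2302648220²
eq2−eq3, eq2−eq1 (x²,y² cancel):
  108.626·x + 43.806·y = -225.668360
  15.770·x − 2.314·y = 105.207570
det = 108.626·-2.314 − 43.806·15.770 = -942.181184
x = (-225.668360·-2.314 − 43.806·105.207570) / -942.181184 = 4.337304
y = (108.626·105.207570 − -225.668360·15.770) / -942.181184 = -15.906779
|P − Q| = √((4.337304 − 46.028)² + (-15.906779 − 41.175)²) = 70.685526

70.686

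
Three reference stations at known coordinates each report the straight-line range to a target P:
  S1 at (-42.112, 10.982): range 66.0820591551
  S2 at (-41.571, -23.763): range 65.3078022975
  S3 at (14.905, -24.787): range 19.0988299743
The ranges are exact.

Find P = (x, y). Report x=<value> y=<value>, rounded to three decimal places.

x=21.514 y=-6.868

eq1: (x + 42.112)² + (y − 10.982)² = 66.0820591551²
eq2: (x + 41.571)² + (y + 23.763)² = 65.3078022975²
eq3: (x − 14.905)² + (y + 24.787)² = 19.0988299743²
eq1−eq3, eq1−eq2 (x²,y² cancel):
  114.034·x − 71.538·y = 2944.602762
  1.082·x − 69.490·y = 500.532843
det = 114.034·-69.490 − -71.538·1.082 = -7846.818544
x = (2944.602762·-69.490 − -71.538·500.532843) / -7846.818544 = 21.513602
y = (114.034·500.532843 − 2944.602762·1.082) / -7846.818544 = -6.867968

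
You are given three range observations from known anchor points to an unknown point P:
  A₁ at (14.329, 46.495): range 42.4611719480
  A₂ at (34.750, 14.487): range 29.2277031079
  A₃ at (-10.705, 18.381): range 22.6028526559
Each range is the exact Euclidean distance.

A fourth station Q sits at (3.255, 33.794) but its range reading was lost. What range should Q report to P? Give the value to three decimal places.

29.434

eq1: (x − 14.329)² + (y − 46.495)² = 42.4611719480²
eq2: (x − 34.750)² + (y − 14.487)² = 29.2277031079²
eq3: (x + 10.705)² + (y − 18.381)² = 22.6028526559²
eq1−eq2, eq1−eq3 (x²,y² cancel):
  40.842·x − 64.016·y = -0.977103
  -50.068·x − 56.228·y = -622.584905
det = 40.842·-56.228 − -64.016·-50.068 = -5501.617064
x = (-0.977103·-56.228 − -64.016·-622.584905) / -5501.617064 = 7.234319
y = (40.842·-622.584905 − -0.977103·-50.068) / -5501.617064 = 4.630736
|P − Q| = √((7.234319 − 3.255)² + (4.630736 − 33.794)²) = 29.433501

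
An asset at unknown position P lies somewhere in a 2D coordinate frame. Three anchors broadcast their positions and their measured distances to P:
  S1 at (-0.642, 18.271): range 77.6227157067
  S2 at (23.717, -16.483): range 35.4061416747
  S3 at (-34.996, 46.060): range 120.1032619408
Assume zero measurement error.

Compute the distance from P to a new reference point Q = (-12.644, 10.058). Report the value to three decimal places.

eq1: (x + 0.642)² + (y − 18.271)² = 77.6227157067²
eq2: (x − 23.717)² + (y + 16.483)² = 35.4061416747²
eq3: (x + 34.996)² + (y − 46.060)² = 120.1032619408²
eq1−eq2, eq1−eq3 (x²,y² cancel):
  48.718·x − 69.508·y = 5271.634898
  -68.708·x + 55.578·y = -5387.505524
det = 48.718·55.578 − -69.508·-68.708 = -2068.106660
x = (5271.634898·55.578 − -69.508·-5387.505524) / -2068.106660 = 39.402131
y = (48.718·-5387.505524 − 5271.634898·-68.708) / -2068.106660 = -48.225267
|P − Q| = √((39.402131 − -12.644)² + (-48.225267 − 10.058)²) = 78.139228

78.139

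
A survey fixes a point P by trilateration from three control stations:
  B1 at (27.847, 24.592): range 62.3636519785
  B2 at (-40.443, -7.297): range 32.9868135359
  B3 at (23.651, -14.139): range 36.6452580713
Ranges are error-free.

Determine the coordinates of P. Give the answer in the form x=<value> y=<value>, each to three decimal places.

eq1: (x − 27.847)² + (y − 24.592)² = 62.3636519785²
eq2: (x + 40.443)² + (y + 7.297)² = 32.9868135359²
eq3: (x − 23.651)² + (y + 14.139)² = 36.6452580713²
eq3−eq2, eq3−eq1 (x²,y² cancel):
  -128.188·x + 13.684·y = 1184.346408
  8.392·x + 77.462·y = -1925.409398
det = -128.188·77.462 − 13.684·8.392 = -10044.534984
x = (1184.346408·77.462 − 13.684·-1925.409398) / -10044.534984 = -11.756557
y = (-128.188·-1925.409398 − 1184.346408·8.392) / -10044.534984 = -23.582510

x=-11.757 y=-23.583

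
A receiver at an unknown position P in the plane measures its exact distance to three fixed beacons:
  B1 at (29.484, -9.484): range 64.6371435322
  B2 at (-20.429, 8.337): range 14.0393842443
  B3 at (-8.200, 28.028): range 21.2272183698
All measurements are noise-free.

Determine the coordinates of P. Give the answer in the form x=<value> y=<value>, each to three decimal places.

eq1: (x − 29.484)² + (y + 9.484)² = 64.6371435322²
eq2: (x + 20.429)² + (y − 8.337)² = 14.0393842443²
eq3: (x + 8.200)² + (y − 28.028)² = 21.2272183698²
eq1−eq3, eq1−eq2 (x²,y² cancel):
  -75.368·x + 75.024·y = 3620.921796
  -99.826·x + 35.642·y = 3508.453112
det = -75.368·35.642 − 75.024·-99.826 = 4803.079568
x = (3620.921796·35.642 − 75.024·3508.453112) / 4803.079568 = -27.932348
y = (-75.368·3508.453112 − 3620.921796·-99.826) / 4803.079568 = 20.203089

x=-27.932 y=20.203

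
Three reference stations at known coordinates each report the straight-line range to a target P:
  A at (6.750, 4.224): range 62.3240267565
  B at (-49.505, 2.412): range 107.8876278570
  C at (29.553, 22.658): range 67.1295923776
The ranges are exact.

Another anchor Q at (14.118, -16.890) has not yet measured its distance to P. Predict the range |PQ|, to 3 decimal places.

eq1: (x − 6.750)² + (y − 4.224)² = 62.3240267565²
eq2: (x + 49.505)² + (y − 2.412)² = 107.8876278570²
eq3: (x − 29.553)² + (y − 22.658)² = 67.1295923776²
eq3−eq1, eq3−eq2 (x²,y² cancel):
  -45.606·x − 36.868·y = -701.262235
  -158.116·x − 40.492·y = -6063.560076
det = -45.606·-40.492 − -36.868·-158.116 = -3982.742536
x = (-701.262235·-40.492 − -36.868·-6063.560076) / -3982.742536 = 49.000361
y = (-45.606·-6063.560076 − -701.262235·-158.116) / -3982.742536 = -41.592932
|P − Q| = √((49.000361 − 14.118)² + (-41.592932 − -16.890)²) = 42.743584

42.744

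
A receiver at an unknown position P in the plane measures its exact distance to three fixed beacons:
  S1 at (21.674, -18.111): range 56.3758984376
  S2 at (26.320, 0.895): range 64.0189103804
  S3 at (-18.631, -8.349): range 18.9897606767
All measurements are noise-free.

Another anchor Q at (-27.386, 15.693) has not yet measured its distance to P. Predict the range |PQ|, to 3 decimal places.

eq1: (x − 21.674)² + (y + 18.111)² = 56.3758984376²
eq2: (x − 26.320)² + (y − 0.895)² = 64.0189103804²
eq3: (x + 18.631)² + (y + 8.349)² = 18.9897606767²
eq1−eq3, eq1−eq2 (x²,y² cancel):
  -80.610·x + 19.524·y = 2436.680279
  9.292·x + 38.012·y = -1024.406134
det = -80.610·38.012 − 19.524·9.292 = -3245.564328
x = (2436.680279·38.012 − 19.524·-1024.406134) / -3245.564328 = -34.700775
y = (-80.610·-1024.406134 − 2436.680279·9.292) / -3245.564328 = -18.466972
|P − Q| = √((-34.700775 − -27.386)² + (-18.466972 − 15.693)²) = 34.934361

34.934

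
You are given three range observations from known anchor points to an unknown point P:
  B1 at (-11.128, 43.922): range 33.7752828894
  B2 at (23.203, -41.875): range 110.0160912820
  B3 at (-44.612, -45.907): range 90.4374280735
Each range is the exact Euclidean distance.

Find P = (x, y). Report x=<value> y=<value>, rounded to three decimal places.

eq1: (x + 11.128)² + (y − 43.922)² = 33.7752828894²
eq2: (x − 23.203)² + (y + 41.875)² = 110.0160912820²
eq3: (x + 44.612)² + (y + 45.907)² = 90.4374280735²
eq1−eq2, eq1−eq3 (x²,y² cancel):
  68.662·x − 171.594·y = -10723.850241
  -66.968·x − 179.658·y = -4993.449937
det = 68.662·-179.658 − -171.594·-66.968 = -23826.984588
x = (-10723.850241·-179.658 − -171.594·-4993.449937) / -23826.984588 = -44.897810
y = (68.662·-4993.449937 − -10723.850241·-66.968) / -23826.984588 = 44.529976

x=-44.898 y=44.530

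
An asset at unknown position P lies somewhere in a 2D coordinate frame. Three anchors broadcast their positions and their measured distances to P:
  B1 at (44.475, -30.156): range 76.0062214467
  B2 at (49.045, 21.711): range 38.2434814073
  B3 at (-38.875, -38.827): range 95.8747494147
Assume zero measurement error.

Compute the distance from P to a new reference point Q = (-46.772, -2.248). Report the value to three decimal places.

75.339

eq1: (x − 44.475)² + (y + 30.156)² = 76.0062214467²
eq2: (x − 49.045)² + (y − 21.711)² = 38.2434814073²
eq3: (x + 38.875)² + (y + 38.827)² = 95.8747494147²
eq1−eq3, eq1−eq2 (x²,y² cancel):
  -166.700·x − 17.342·y = -3283.630284
  9.140·x + 103.734·y = 4303.751413
det = -166.700·103.734 − -17.342·9.140 = -17133.951920
x = (-3283.630284·103.734 − -17.342·4303.751413) / -17133.951920 = 15.524057
y = (-166.700·4303.751413 − -3283.630284·9.140) / -17133.951920 = 40.120515
|P − Q| = √((15.524057 − -46.772)² + (40.120515 − -2.248)²) = 75.338502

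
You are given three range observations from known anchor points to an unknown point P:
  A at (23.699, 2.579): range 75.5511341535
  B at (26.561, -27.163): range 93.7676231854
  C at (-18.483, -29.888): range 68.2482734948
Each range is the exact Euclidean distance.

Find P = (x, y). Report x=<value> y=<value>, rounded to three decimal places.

x=-45.563 y=32.758

eq1: (x − 23.699)² + (y − 2.579)² = 75.5511341535²
eq2: (x − 26.561)² + (y + 27.163)² = 93.7676231854²
eq3: (x + 18.483)² + (y + 29.888)² = 68.2482734948²
eq2−eq3, eq2−eq1 (x²,y² cancel):
  -90.088·x − 5.450·y = 3926.138866
  -5.724·x + 59.484·y = 2209.371838
det = -90.088·59.484 − -5.450·-5.724 = -5389.990392
x = (3926.138866·59.484 − -5.450·2209.371838) / -5389.990392 = -45.562887
y = (-90.088·2209.371838 − 3926.138866·-5.724) / -5389.990392 = 32.757882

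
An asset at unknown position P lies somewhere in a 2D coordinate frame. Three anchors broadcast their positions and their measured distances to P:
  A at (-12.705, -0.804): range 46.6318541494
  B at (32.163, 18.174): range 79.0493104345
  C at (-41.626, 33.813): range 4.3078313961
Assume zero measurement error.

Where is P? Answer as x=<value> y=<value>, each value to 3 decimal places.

x=-45.628 y=32.220

eq1: (x + 12.705)² + (y + 0.804)² = 46.6318541494²
eq2: (x − 32.163)² + (y − 18.174)² = 79.0493104345²
eq3: (x + 41.626)² + (y − 33.813)² = 4.3078313961²
eq1−eq2, eq1−eq3 (x²,y² cancel):
  89.736·x + 37.956·y = -2871.574255
  -57.842·x + 69.234·y = 4869.951814
det = 89.736·69.234 − 37.956·-57.842 = 8408.233176
x = (-2871.574255·69.234 − 37.956·4869.951814) / 8408.233176 = -45.628428
y = (89.736·4869.951814 − -2871.574255·-57.842) / 8408.233176 = 32.219896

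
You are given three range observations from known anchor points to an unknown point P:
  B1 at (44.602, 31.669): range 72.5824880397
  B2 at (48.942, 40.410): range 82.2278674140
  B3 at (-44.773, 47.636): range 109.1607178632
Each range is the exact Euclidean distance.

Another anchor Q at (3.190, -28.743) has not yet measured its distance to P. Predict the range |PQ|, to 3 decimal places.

eq1: (x − 44.602)² + (y − 31.669)² = 72.5824880397²
eq2: (x − 48.942)² + (y − 40.410)² = 82.2278674140²
eq3: (x + 44.773)² + (y − 47.636)² = 109.1607178632²
eq3−eq2, eq3−eq1 (x²,y² cancel):
  187.430·x − 14.452·y = 4909.117584
  178.750·x − 31.934·y = 5366.298694
det = 187.430·-31.934 − -14.452·178.750 = -3402.094620
x = (4909.117584·-31.934 − -14.452·5366.298694) / -3402.094620 = 23.283894
y = (187.430·5366.298694 − 4909.117584·178.750) / -3402.094620 = -37.712236
|P − Q| = √((23.283894 − 3.190)² + (-37.712236 − -28.743)²) = 22.004813

22.005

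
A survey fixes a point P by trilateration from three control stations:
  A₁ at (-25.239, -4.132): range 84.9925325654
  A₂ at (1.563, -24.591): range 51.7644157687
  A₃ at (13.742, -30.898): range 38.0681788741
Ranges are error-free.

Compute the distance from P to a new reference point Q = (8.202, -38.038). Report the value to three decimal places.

eq1: (x + 25.239)² + (y + 4.132)² = 84.9925325654²
eq2: (x − 1.563)² + (y + 24.591)² = 51.7644157687²
eq3: (x − 13.742)² + (y + 30.898)² = 38.0681788741²
eq3−eq2, eq3−eq1 (x²,y² cancel):
  -24.358·x + 12.614·y = -1766.737215
  -77.962·x + 53.532·y = -6263.992772
det = -24.358·53.532 − 12.614·-77.962 = -320.519788
x = (-1766.737215·53.532 − 12.614·-6263.992772) / -320.519788 = 48.555416
y = (-24.358·-6263.992772 − -1766.737215·-77.962) / -320.519788 = -46.299697
|P − Q| = √((48.555416 − 8.202)² + (-46.299697 − -38.038)²) = 41.190458

41.190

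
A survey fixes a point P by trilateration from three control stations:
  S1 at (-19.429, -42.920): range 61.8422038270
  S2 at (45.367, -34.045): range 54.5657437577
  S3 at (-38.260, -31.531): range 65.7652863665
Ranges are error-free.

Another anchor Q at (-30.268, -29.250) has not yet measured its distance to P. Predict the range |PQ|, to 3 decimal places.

58.206

eq1: (x + 19.429)² + (y + 42.920)² = 61.8422038270²
eq2: (x − 45.367)² + (y + 34.045)² = 54.5657437577²
eq3: (x + 38.260)² + (y + 31.531)² = 65.7652863665²
eq2−eq1, eq2−eq3 (x²,y² cancel):
  -129.592·x − 17.750·y = -1844.652055
  -167.254·x + 5.028·y = -2106.847652
det = -129.592·5.028 − -17.750·-167.254 = -3620.347076
x = (-1844.652055·5.028 − -17.750·-2106.847652) / -3620.347076 = 12.891432
y = (-129.592·-2106.847652 − -1844.652055·-167.254) / -3620.347076 = 9.804263
|P − Q| = √((12.891432 − -30.268)² + (9.804263 − -29.250)²) = 58.206288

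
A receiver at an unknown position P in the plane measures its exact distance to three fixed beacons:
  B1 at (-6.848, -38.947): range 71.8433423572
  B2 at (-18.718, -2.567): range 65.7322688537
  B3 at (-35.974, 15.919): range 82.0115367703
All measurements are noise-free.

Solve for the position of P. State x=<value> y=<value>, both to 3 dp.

x=45.818 y=9.918

eq1: (x + 6.848)² + (y + 38.947)² = 71.8433423572²
eq2: (x + 18.718)² + (y + 2.567)² = 65.7322688537²
eq3: (x + 35.974)² + (y − 15.919)² = 82.0115367703²
eq2−eq1, eq2−eq3 (x²,y² cancel):
  23.740·x − 72.760·y = 366.076228
  -34.512·x + 36.972·y = -1214.570771
det = 23.740·36.972 − -72.760·-34.512 = -1633.377840
x = (366.076228·36.972 − -72.760·-1214.570771) / -1633.377840 = 45.817690
y = (23.740·-1214.570771 − 366.076228·-34.512) / -1633.377840 = 9.918028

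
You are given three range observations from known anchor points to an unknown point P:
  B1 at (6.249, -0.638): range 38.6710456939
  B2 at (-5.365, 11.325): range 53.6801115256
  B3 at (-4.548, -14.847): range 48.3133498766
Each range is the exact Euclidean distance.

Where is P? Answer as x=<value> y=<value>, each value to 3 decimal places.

x=43.587 y=-10.703

eq1: (x − 6.249)² + (y + 0.638)² = 38.6710456939²
eq2: (x + 5.365)² + (y − 11.325)² = 53.6801115256²
eq3: (x + 4.548)² + (y + 14.847)² = 48.3133498766²
eq2−eq1, eq2−eq3 (x²,y² cancel):
  23.228·x − 23.926·y = 1268.522793
  1.634·x − 52.344·y = 631.453460
det = 23.228·-52.344 − -23.926·1.634 = -1176.751348
x = (1268.522793·-52.344 − -23.926·631.453460) / -1176.751348 = 43.587289
y = (23.228·631.453460 − 1268.522793·1.634) / -1176.751348 = -10.702885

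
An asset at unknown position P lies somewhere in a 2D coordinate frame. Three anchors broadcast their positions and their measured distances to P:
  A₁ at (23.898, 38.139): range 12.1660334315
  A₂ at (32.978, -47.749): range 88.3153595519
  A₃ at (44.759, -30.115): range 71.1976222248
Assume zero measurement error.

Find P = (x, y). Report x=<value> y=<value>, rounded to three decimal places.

eq1: (x − 23.898)² + (y − 38.139)² = 12.1660334315²
eq2: (x − 32.978)² + (y + 47.749)² = 88.3153595519²
eq3: (x − 44.759)² + (y + 30.115)² = 71.1976222248²
eq1−eq2, eq1−eq3 (x²,y² cancel):
  18.160·x − 171.776·y = -6309.772603
  41.722·x − 136.508·y = -4036.505460
det = 18.160·-136.508 − -171.776·41.722 = 4687.852992
x = (-6309.772603·-136.508 − -171.776·-4036.505460) / 4687.852992 = 35.828700
y = (18.160·-4036.505460 − -6309.772603·41.722) / 4687.852992 = 40.520339

x=35.829 y=40.520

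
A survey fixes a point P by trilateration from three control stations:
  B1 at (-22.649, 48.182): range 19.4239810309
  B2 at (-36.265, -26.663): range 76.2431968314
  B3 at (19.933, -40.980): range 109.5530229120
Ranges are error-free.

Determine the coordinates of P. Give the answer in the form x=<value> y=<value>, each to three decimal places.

eq1: (x + 22.649)² + (y − 48.182)² = 19.4239810309²
eq2: (x + 36.265)² + (y + 26.663)² = 76.2431968314²
eq3: (x − 19.933)² + (y + 40.980)² = 109.5530229120²
eq2−eq3, eq2−eq1 (x²,y² cancel):
  112.396·x − 28.634·y = -6138.220671
  27.232·x + 149.690·y = 6244.150555
det = 112.396·149.690 − -28.634·27.232 = 17604.318328
x = (-6138.220671·149.690 − -28.634·6244.150555) / 17604.318328 = -42.037143
y = (112.396·6244.150555 − -6138.220671·27.232) / 17604.318328 = 49.361387

x=-42.037 y=49.361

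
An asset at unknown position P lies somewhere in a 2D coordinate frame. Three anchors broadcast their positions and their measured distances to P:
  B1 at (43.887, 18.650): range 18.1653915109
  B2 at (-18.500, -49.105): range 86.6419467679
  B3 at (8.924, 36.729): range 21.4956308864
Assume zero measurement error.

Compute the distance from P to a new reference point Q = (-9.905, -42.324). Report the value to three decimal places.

eq1: (x − 43.887)² + (y − 18.650)² = 18.1653915109²
eq2: (x + 18.500)² + (y + 49.105)² = 86.6419467679²
eq3: (x − 8.924)² + (y − 36.729)² = 21.4956308864²
eq1−eq2, eq1−eq3 (x²,y² cancel):
  -124.774·x − 135.510·y = -6697.185735
  -69.926·x + 36.158·y = -977.314750
det = -124.774·36.158 − -135.510·-69.926 = -13987.250552
x = (-6697.185735·36.158 − -135.510·-977.314750) / -13987.250552 = 26.781015
y = (-124.774·-977.314750 − -6697.185735·-69.926) / -13987.250552 = 24.762832
|P − Q| = √((26.781015 − -9.905)² + (24.762832 − -42.324)²) = 76.462453

76.462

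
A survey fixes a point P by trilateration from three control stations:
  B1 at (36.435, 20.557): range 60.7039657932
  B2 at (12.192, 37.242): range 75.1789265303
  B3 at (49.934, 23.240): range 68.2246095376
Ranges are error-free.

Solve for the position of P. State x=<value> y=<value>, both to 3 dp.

x=19.099 y=-37.619

eq1: (x − 36.435)² + (y − 20.557)² = 60.7039657932²
eq2: (x − 12.192)² + (y − 37.242)² = 75.1789265303²
eq3: (x − 49.934)² + (y − 23.240)² = 68.2246095376²
eq2−eq1, eq2−eq3 (x²,y² cancel):
  48.486·x − 33.370·y = 2181.387577
  75.484·x − 28.004·y = 2495.164176
det = 48.486·-28.004 − -33.370·75.484 = 1161.099136
x = (2181.387577·-28.004 − -33.370·2495.164176) / 1161.099136 = 19.099188
y = (48.486·2495.164176 − 2181.387577·75.484) / 1161.099136 = -37.618949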